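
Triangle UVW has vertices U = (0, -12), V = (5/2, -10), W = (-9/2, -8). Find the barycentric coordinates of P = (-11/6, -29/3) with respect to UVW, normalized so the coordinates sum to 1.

(1/3, 1/6, 1/2)

Signed area of the reference triangle: [UVW] = ½·(0·(-10−(-8)) + (5/2)·(-8−(-12)) + (-9/2)·(-12−(-10))) = ½·(0 + 10 + 9) = 19/2.
[PVW] = ½·((-11/6)·(-10−(-8)) + (5/2)·(-8−(-29/3)) + (-9/2)·(-29/3−(-10))) = ½·(11/3 + 25/6 − 3/2) = 19/6, so the U-coordinate is (19/6)/(19/2) = 1/3.
[UPW] = ½·(0·(-29/3−(-8)) + (-11/6)·(-8−(-12)) + (-9/2)·(-12−(-29/3))) = ½·(0 − 22/3 + 21/2) = 19/12, so the V-coordinate is 1/6.
[UVP] = ½·(0·(-10−(-29/3)) + (5/2)·(-29/3−(-12)) + (-11/6)·(-12−(-10))) = ½·(0 + 35/6 + 11/3) = 19/4, so the W-coordinate is 1/2.
Check: 1/3 + 1/6 + 1/2 = 1.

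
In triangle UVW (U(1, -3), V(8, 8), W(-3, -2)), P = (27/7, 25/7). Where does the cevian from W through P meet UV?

(33/5, 29/5)

Barycentric coordinates of P with respect to UVW: (1/7, 4/7, 2/7).
On side UV the W-coordinate is zero; dropping P's W-weight 2/7 and renormalizing the remaining 1/7 : 4/7 gives weights 1/5, 4/5 on U, V.
Q = (1/5)·(1, -3) + (4/5)·(8, 8) = (33/5, 29/5).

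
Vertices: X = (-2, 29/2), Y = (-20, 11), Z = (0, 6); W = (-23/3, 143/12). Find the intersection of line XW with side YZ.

Barycentric coordinates of W with respect to XYZ: (1/2, 1/3, 1/6).
On side YZ the X-coordinate is zero; dropping W's X-weight 1/2 and renormalizing the remaining 1/3 : 1/6 gives weights 2/3, 1/3 on Y, Z.
V = (2/3)·(-20, 11) + (1/3)·(0, 6) = (-40/3, 28/3).

(-40/3, 28/3)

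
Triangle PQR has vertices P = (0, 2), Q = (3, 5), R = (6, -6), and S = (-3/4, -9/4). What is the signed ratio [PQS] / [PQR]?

1/4

[PQR] = ½·(0·(5−(-6)) + 3·(-6−2) + 6·(2−5)) = ½·(0 − 24 − 18) = -21.
[PQS] = ½·(0·(5−(-9/4)) + 3·(-9/4−2) + (-3/4)·(2−5)) = ½·(0 − 51/4 + 9/4) = -21/4, so the ratio is (-21/4)/(-21) = 1/4.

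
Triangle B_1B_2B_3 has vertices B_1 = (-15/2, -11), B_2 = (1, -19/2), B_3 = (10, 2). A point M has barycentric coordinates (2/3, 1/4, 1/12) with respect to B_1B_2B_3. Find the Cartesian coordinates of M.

(-47/12, -229/24)

M = (2/3)·B_1 + (1/4)·B_2 + (1/12)·B_3.
x-coordinate: (2/3)·(-15/2) + (1/4)·1 + (1/12)·10 = -47/12.
y-coordinate: (2/3)·(-11) + (1/4)·(-19/2) + (1/12)·2 = -229/24.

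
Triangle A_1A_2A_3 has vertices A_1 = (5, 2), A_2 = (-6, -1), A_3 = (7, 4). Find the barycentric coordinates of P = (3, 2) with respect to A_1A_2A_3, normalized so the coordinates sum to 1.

Signed area of the reference triangle: [A_1A_2A_3] = ½·(5·(-1−4) + (-6)·(4−2) + 7·(2−(-1))) = ½·(-25 − 12 + 21) = -8.
[PA_2A_3] = ½·(3·(-1−4) + (-6)·(4−2) + 7·(2−(-1))) = ½·(-15 − 12 + 21) = -3, so the A_1-coordinate is (-3)/(-8) = 3/8.
[A_1PA_3] = ½·(5·(2−4) + 3·(4−2) + 7·(2−2)) = ½·(-10 + 6 + 0) = -2, so the A_2-coordinate is 1/4.
[A_1A_2P] = ½·(5·(-1−2) + (-6)·(2−2) + 3·(2−(-1))) = ½·(-15 + 0 + 9) = -3, so the A_3-coordinate is 3/8.
Check: 3/8 + 1/4 + 3/8 = 1.

(3/8, 1/4, 3/8)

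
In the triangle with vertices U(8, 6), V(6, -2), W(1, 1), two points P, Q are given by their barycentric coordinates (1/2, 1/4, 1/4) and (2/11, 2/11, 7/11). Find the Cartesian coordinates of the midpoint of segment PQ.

(393/88, 181/88)

Barycentric coordinates of the midpoint are the average: (15/44, 19/88, 39/88).
Converting: (15/44)·U + (19/88)·V + (39/88)·W = (393/88, 181/88).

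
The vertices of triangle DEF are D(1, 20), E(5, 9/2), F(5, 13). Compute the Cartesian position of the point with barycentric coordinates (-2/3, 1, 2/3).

(23/3, -1/6)

G = (-2/3)·D + 1·E + (2/3)·F.
x-coordinate: (-2/3)·1 + 1·5 + (2/3)·5 = 23/3.
y-coordinate: (-2/3)·20 + 1·(9/2) + (2/3)·13 = -1/6.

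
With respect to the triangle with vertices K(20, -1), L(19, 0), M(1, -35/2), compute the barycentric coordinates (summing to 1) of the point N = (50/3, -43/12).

Signed area of the reference triangle: [KLM] = ½·(20·(0−(-35/2)) + 19·(-35/2−(-1)) + 1·(-1−0)) = ½·(350 − 627/2 − 1) = 71/4.
[NLM] = ½·((50/3)·(0−(-35/2)) + 19·(-35/2−(-43/12)) + 1·(-43/12−0)) = ½·(875/3 − 3173/12 − 43/12) = 71/6, so the K-coordinate is (71/6)/(71/4) = 2/3.
[KNM] = ½·(20·(-43/12−(-35/2)) + (50/3)·(-35/2−(-1)) + 1·(-1−(-43/12))) = ½·(835/3 − 275 + 31/12) = 71/24, so the L-coordinate is 1/6.
[KLN] = ½·(20·(0−(-43/12)) + 19·(-43/12−(-1)) + (50/3)·(-1−0)) = ½·(215/3 − 589/12 − 50/3) = 71/24, so the M-coordinate is 1/6.
Check: 2/3 + 1/6 + 1/6 = 1.

(2/3, 1/6, 1/6)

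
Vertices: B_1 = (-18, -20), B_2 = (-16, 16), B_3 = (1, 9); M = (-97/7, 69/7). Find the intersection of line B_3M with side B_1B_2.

Barycentric coordinates of M with respect to B_1B_2B_3: (1/7, 5/7, 1/7).
On side B_1B_2 the B_3-coordinate is zero; dropping M's B_3-weight 1/7 and renormalizing the remaining 1/7 : 5/7 gives weights 1/6, 5/6 on B_1, B_2.
N = (1/6)·(-18, -20) + (5/6)·(-16, 16) = (-49/3, 10).

(-49/3, 10)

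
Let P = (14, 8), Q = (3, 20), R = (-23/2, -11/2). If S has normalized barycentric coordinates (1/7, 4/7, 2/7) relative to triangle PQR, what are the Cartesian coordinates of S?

(3/7, 11)

S = (1/7)·P + (4/7)·Q + (2/7)·R.
x-coordinate: (1/7)·14 + (4/7)·3 + (2/7)·(-23/2) = 3/7.
y-coordinate: (1/7)·8 + (4/7)·20 + (2/7)·(-11/2) = 11.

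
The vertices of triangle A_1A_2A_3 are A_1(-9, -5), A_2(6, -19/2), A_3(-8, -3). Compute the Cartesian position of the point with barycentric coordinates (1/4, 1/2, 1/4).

P = (1/4)·A_1 + (1/2)·A_2 + (1/4)·A_3.
x-coordinate: (1/4)·(-9) + (1/2)·6 + (1/4)·(-8) = -5/4.
y-coordinate: (1/4)·(-5) + (1/2)·(-19/2) + (1/4)·(-3) = -27/4.

(-5/4, -27/4)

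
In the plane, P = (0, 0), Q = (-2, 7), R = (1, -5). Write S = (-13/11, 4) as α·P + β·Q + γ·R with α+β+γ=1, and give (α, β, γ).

(3/11, 7/11, 1/11)

Signed area of the reference triangle: [PQR] = ½·(0·(7−(-5)) + (-2)·(-5−0) + 1·(0−7)) = ½·(0 + 10 − 7) = 3/2.
[SQR] = ½·((-13/11)·(7−(-5)) + (-2)·(-5−4) + 1·(4−7)) = ½·(-156/11 + 18 − 3) = 9/22, so the P-coordinate is (9/22)/(3/2) = 3/11.
[PSR] = ½·(0·(4−(-5)) + (-13/11)·(-5−0) + 1·(0−4)) = ½·(0 + 65/11 − 4) = 21/22, so the Q-coordinate is 7/11.
[PQS] = ½·(0·(7−4) + (-2)·(4−0) + (-13/11)·(0−7)) = ½·(0 − 8 + 91/11) = 3/22, so the R-coordinate is 1/11.
Check: 3/11 + 7/11 + 1/11 = 1.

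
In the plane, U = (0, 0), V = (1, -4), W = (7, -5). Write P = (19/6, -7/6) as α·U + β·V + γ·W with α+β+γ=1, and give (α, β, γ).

Signed area of the reference triangle: [UVW] = ½·(0·(-4−(-5)) + 1·(-5−0) + 7·(0−(-4))) = ½·(0 − 5 + 28) = 23/2.
[PVW] = ½·((19/6)·(-4−(-5)) + 1·(-5−(-7/6)) + 7·(-7/6−(-4))) = ½·(19/6 − 23/6 + 119/6) = 115/12, so the U-coordinate is (115/12)/(23/2) = 5/6.
[UPW] = ½·(0·(-7/6−(-5)) + (19/6)·(-5−0) + 7·(0−(-7/6))) = ½·(0 − 95/6 + 49/6) = -23/6, so the V-coordinate is -1/3.
[UVP] = ½·(0·(-4−(-7/6)) + 1·(-7/6−0) + (19/6)·(0−(-4))) = ½·(0 − 7/6 + 38/3) = 23/4, so the W-coordinate is 1/2.

(5/6, -1/3, 1/2)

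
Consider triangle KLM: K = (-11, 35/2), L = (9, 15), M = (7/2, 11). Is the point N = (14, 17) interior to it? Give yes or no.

no

Barycentric coordinates of N: (-12/125, 207/125, -14/25).
The three coordinates are negative, positive, negative; a point is interior exactly when all three are positive.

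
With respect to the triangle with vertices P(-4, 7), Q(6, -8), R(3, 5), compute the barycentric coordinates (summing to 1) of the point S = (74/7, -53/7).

(-5/7, 6/7, 6/7)

Signed area of the reference triangle: [PQR] = ½·((-4)·(-8−5) + 6·(5−7) + 3·(7−(-8))) = ½·(52 − 12 + 45) = 85/2.
[SQR] = ½·((74/7)·(-8−5) + 6·(5−(-53/7)) + 3·(-53/7−(-8))) = ½·(-962/7 + 528/7 + 9/7) = -425/14, so the P-coordinate is (-425/14)/(85/2) = -5/7.
[PSR] = ½·((-4)·(-53/7−5) + (74/7)·(5−7) + 3·(7−(-53/7))) = ½·(352/7 − 148/7 + 306/7) = 255/7, so the Q-coordinate is 6/7.
[PQS] = ½·((-4)·(-8−(-53/7)) + 6·(-53/7−7) + (74/7)·(7−(-8))) = ½·(12/7 − 612/7 + 1110/7) = 255/7, so the R-coordinate is 6/7.
Check: -5/7 + 6/7 + 6/7 = 1.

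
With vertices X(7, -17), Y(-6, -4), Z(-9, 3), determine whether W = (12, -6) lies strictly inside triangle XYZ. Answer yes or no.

Barycentric coordinates of W: (30/13, -69/13, 4).
The three coordinates are positive, negative, positive; a point is interior exactly when all three are positive.

no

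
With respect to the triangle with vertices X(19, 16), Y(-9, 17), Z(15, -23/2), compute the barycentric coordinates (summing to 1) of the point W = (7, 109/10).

(2/5, 2/5, 1/5)

Signed area of the reference triangle: [XYZ] = ½·(19·(17−(-23/2)) + (-9)·(-23/2−16) + 15·(16−17)) = ½·(1083/2 + 495/2 − 15) = 387.
[WYZ] = ½·(7·(17−(-23/2)) + (-9)·(-23/2−(109/10)) + 15·(109/10−17)) = ½·(399/2 + 1008/5 − 183/2) = 774/5, so the X-coordinate is (774/5)/387 = 2/5.
[XWZ] = ½·(19·(109/10−(-23/2)) + 7·(-23/2−16) + 15·(16−(109/10))) = ½·(2128/5 − 385/2 + 153/2) = 774/5, so the Y-coordinate is 2/5.
[XYW] = ½·(19·(17−(109/10)) + (-9)·(109/10−16) + 7·(16−17)) = ½·(1159/10 + 459/10 − 7) = 387/5, so the Z-coordinate is 1/5.
Check: 2/5 + 2/5 + 1/5 = 1.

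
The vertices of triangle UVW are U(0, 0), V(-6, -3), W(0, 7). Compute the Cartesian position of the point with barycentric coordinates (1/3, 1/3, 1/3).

(-2, 4/3)

P = (1/3)·U + (1/3)·V + (1/3)·W.
x-coordinate: (1/3)·0 + (1/3)·(-6) + (1/3)·0 = -2.
y-coordinate: (1/3)·0 + (1/3)·(-3) + (1/3)·7 = 4/3.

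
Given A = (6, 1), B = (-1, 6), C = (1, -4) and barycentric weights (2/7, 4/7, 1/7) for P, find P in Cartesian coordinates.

(9/7, 22/7)

P = (2/7)·A + (4/7)·B + (1/7)·C.
x-coordinate: (2/7)·6 + (4/7)·(-1) + (1/7)·1 = 9/7.
y-coordinate: (2/7)·1 + (4/7)·6 + (1/7)·(-4) = 22/7.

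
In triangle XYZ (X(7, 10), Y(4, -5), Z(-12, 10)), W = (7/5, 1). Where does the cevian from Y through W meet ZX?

Barycentric coordinates of W with respect to XYZ: (1/5, 3/5, 1/5).
On side ZX the Y-coordinate is zero; dropping W's Y-weight 3/5 and renormalizing the remaining 1/5 : 1/5 gives weights 1/2, 1/2 on Z, X.
V = (1/2)·(-12, 10) + (1/2)·(7, 10) = (-5/2, 10).

(-5/2, 10)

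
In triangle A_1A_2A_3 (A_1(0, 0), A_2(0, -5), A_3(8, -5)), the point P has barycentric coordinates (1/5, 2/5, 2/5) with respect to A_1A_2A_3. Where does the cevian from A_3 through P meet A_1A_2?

Line A_3P meets A_1A_2 where the A_3-coordinate vanishes; zeroing P's A_3-weight and renormalizing leaves A_1, A_2-weights 1/5 : 2/5 → (1/3, 2/3).
So Q = (1/3)·A_1 + (2/3)·A_2 = (0, -10/3).

(0, -10/3)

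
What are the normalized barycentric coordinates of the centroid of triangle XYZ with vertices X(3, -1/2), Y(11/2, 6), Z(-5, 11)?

(1/3, 1/3, 1/3)

The centroid is the average of the vertices, so each weight is 1/3.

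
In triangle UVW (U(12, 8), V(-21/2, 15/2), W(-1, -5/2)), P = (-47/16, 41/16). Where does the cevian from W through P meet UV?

(-39/8, 61/8)

Barycentric coordinates of P with respect to UVW: (1/8, 3/8, 1/2).
On side UV the W-coordinate is zero; dropping P's W-weight 1/2 and renormalizing the remaining 1/8 : 3/8 gives weights 1/4, 3/4 on U, V.
Q = (1/4)·(12, 8) + (3/4)·(-21/2, 15/2) = (-39/8, 61/8).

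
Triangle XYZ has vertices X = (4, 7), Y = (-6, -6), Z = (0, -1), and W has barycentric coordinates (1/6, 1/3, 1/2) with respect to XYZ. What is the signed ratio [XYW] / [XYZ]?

1/2

The signed ratio [XYW]/[XYZ] equals the barycentric coordinate of W at vertex Z, which is 1/2.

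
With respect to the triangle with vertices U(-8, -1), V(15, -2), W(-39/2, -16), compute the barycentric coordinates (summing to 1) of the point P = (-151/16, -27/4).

(1/2, 1/8, 3/8)

Signed area of the reference triangle: [UVW] = ½·((-8)·(-2−(-16)) + 15·(-16−(-1)) + (-39/2)·(-1−(-2))) = ½·(-112 − 225 − 39/2) = -713/4.
[PVW] = ½·((-151/16)·(-2−(-16)) + 15·(-16−(-27/4)) + (-39/2)·(-27/4−(-2))) = ½·(-1057/8 − 555/4 + 741/8) = -713/8, so the U-coordinate is (-713/8)/(-713/4) = 1/2.
[UPW] = ½·((-8)·(-27/4−(-16)) + (-151/16)·(-16−(-1)) + (-39/2)·(-1−(-27/4))) = ½·(-74 + 2265/16 − 897/8) = -713/32, so the V-coordinate is 1/8.
[UVP] = ½·((-8)·(-2−(-27/4)) + 15·(-27/4−(-1)) + (-151/16)·(-1−(-2))) = ½·(-38 − 345/4 − 151/16) = -2139/32, so the W-coordinate is 3/8.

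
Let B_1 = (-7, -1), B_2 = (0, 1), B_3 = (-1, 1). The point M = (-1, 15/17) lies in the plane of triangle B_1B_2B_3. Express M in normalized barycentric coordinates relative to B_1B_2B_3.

Signed area of the reference triangle: [B_1B_2B_3] = ½·((-7)·(1−1) + 0·(1−(-1)) + (-1)·(-1−1)) = ½·(0 + 0 + 2) = 1.
[MB_2B_3] = ½·((-1)·(1−1) + 0·(1−(15/17)) + (-1)·(15/17−1)) = ½·(0 + 0 + 2/17) = 1/17, so the B_1-coordinate is (1/17)/1 = 1/17.
[B_1MB_3] = ½·((-7)·(15/17−1) + (-1)·(1−(-1)) + (-1)·(-1−(15/17))) = ½·(14/17 − 2 + 32/17) = 6/17, so the B_2-coordinate is 6/17.
[B_1B_2M] = ½·((-7)·(1−(15/17)) + 0·(15/17−(-1)) + (-1)·(-1−1)) = ½·(-14/17 + 0 + 2) = 10/17, so the B_3-coordinate is 10/17.
Check: 1/17 + 6/17 + 10/17 = 1.

(1/17, 6/17, 10/17)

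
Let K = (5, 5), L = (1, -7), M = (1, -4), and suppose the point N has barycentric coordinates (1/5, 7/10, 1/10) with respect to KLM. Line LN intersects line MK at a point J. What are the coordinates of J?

(11/3, 2)

Line LN meets MK where the L-coordinate vanishes; zeroing N's L-weight and renormalizing leaves M, K-weights 1/10 : 1/5 → (1/3, 2/3).
So J = (1/3)·M + (2/3)·K = (11/3, 2).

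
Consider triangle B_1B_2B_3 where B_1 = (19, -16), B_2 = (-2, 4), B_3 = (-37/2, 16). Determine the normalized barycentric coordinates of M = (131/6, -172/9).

Signed area of the reference triangle: [B_1B_2B_3] = ½·(19·(4−16) + (-2)·(16−(-16)) + (-37/2)·(-16−4)) = ½·(-228 − 64 + 370) = 39.
[MB_2B_3] = ½·((131/6)·(4−16) + (-2)·(16−(-172/9)) + (-37/2)·(-172/9−4)) = ½·(-262 − 632/9 + 3848/9) = 143/3, so the B_1-coordinate is (143/3)/39 = 11/9.
[B_1MB_3] = ½·(19·(-172/9−16) + (131/6)·(16−(-16)) + (-37/2)·(-16−(-172/9))) = ½·(-6004/9 + 2096/3 − 518/9) = -13, so the B_2-coordinate is -1/3.
[B_1B_2M] = ½·(19·(4−(-172/9)) + (-2)·(-172/9−(-16)) + (131/6)·(-16−4)) = ½·(3952/9 + 56/9 − 1310/3) = 13/3, so the B_3-coordinate is 1/9.

(11/9, -1/3, 1/9)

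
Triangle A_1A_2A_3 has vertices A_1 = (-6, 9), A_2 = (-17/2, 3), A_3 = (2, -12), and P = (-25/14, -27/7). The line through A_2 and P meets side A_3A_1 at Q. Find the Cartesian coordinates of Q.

(-2/3, -5)

Barycentric coordinates of P with respect to A_1A_2A_3: (2/7, 1/7, 4/7).
On side A_3A_1 the A_2-coordinate is zero; dropping P's A_2-weight 1/7 and renormalizing the remaining 4/7 : 2/7 gives weights 2/3, 1/3 on A_3, A_1.
Q = (2/3)·(2, -12) + (1/3)·(-6, 9) = (-2/3, -5).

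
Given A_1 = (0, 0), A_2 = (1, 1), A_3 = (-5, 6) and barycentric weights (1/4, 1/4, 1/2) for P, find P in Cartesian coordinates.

(-9/4, 13/4)

P = (1/4)·A_1 + (1/4)·A_2 + (1/2)·A_3.
x-coordinate: (1/4)·0 + (1/4)·1 + (1/2)·(-5) = -9/4.
y-coordinate: (1/4)·0 + (1/4)·1 + (1/2)·6 = 13/4.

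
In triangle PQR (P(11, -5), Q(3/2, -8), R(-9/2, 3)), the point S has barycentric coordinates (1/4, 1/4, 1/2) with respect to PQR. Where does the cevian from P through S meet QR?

(-5/2, -2/3)

Line PS meets QR where the P-coordinate vanishes; zeroing S's P-weight and renormalizing leaves Q, R-weights 1/4 : 1/2 → (1/3, 2/3).
So T = (1/3)·Q + (2/3)·R = (-5/2, -2/3).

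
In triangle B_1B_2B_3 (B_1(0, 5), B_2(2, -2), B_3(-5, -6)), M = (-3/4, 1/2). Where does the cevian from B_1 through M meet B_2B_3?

Barycentric coordinates of M with respect to B_1B_2B_3: (1/2, 1/4, 1/4).
On side B_2B_3 the B_1-coordinate is zero; dropping M's B_1-weight 1/2 and renormalizing the remaining 1/4 : 1/4 gives weights 1/2, 1/2 on B_2, B_3.
N = (1/2)·(2, -2) + (1/2)·(-5, -6) = (-3/2, -4).

(-3/2, -4)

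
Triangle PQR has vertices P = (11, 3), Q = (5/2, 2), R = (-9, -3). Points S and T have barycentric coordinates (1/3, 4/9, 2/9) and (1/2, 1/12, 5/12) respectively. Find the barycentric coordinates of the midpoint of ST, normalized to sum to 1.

(5/12, 19/72, 23/72)

Since both coordinate triples sum to 1, the midpoint's barycentrics are the componentwise average.
(1/3+1/2)/2 = 5/12; similarly 19/72 and 23/72.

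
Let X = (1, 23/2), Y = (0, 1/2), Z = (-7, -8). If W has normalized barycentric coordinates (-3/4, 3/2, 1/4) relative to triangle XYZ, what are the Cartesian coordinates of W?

(-5/2, -79/8)

W = (-3/4)·X + (3/2)·Y + (1/4)·Z.
x-coordinate: (-3/4)·1 + (3/2)·0 + (1/4)·(-7) = -5/2.
y-coordinate: (-3/4)·(23/2) + (3/2)·(1/2) + (1/4)·(-8) = -79/8.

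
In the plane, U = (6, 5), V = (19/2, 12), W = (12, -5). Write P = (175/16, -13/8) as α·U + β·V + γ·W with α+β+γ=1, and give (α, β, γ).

(1/8, 1/8, 3/4)

Signed area of the reference triangle: [UVW] = ½·(6·(12−(-5)) + (19/2)·(-5−5) + 12·(5−12)) = ½·(102 − 95 − 84) = -77/2.
[PVW] = ½·((175/16)·(12−(-5)) + (19/2)·(-5−(-13/8)) + 12·(-13/8−12)) = ½·(2975/16 − 513/16 − 327/2) = -77/16, so the U-coordinate is (-77/16)/(-77/2) = 1/8.
[UPW] = ½·(6·(-13/8−(-5)) + (175/16)·(-5−5) + 12·(5−(-13/8))) = ½·(81/4 − 875/8 + 159/2) = -77/16, so the V-coordinate is 1/8.
[UVP] = ½·(6·(12−(-13/8)) + (19/2)·(-13/8−5) + (175/16)·(5−12)) = ½·(327/4 − 1007/16 − 1225/16) = -231/8, so the W-coordinate is 3/4.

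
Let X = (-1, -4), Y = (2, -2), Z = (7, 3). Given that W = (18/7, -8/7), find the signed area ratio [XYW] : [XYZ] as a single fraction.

2/7

[XYZ] = ½·((-1)·(-2−3) + 2·(3−(-4)) + 7·(-4−(-2))) = ½·(5 + 14 − 14) = 5/2.
[XYW] = ½·((-1)·(-2−(-8/7)) + 2·(-8/7−(-4)) + (18/7)·(-4−(-2))) = ½·(6/7 + 40/7 − 36/7) = 5/7, so the ratio is (5/7)/(5/2) = 2/7.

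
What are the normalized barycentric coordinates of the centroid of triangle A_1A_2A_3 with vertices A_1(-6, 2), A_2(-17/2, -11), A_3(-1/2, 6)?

(1/3, 1/3, 1/3)

The centroid is the average of the vertices, so each weight is 1/3.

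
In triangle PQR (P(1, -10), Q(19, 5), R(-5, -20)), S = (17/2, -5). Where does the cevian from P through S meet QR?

Barycentric coordinates of S with respect to PQR: (1/4, 1/2, 1/4).
On side QR the P-coordinate is zero; dropping S's P-weight 1/4 and renormalizing the remaining 1/2 : 1/4 gives weights 2/3, 1/3 on Q, R.
T = (2/3)·(19, 5) + (1/3)·(-5, -20) = (11, -10/3).

(11, -10/3)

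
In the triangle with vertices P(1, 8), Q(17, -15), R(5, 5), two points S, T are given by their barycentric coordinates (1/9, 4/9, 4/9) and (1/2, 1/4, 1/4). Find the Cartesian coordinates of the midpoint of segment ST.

Barycentric coordinates of the midpoint are the average: (11/36, 25/72, 25/72).
Converting: (11/36)·P + (25/72)·Q + (25/72)·R = (143/18, -37/36).

(143/18, -37/36)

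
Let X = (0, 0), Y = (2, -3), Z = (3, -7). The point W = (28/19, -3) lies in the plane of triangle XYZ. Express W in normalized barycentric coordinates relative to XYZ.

(8/19, 5/19, 6/19)

Signed area of the reference triangle: [XYZ] = ½·(0·(-3−(-7)) + 2·(-7−0) + 3·(0−(-3))) = ½·(0 − 14 + 9) = -5/2.
[WYZ] = ½·((28/19)·(-3−(-7)) + 2·(-7−(-3)) + 3·(-3−(-3))) = ½·(112/19 − 8 + 0) = -20/19, so the X-coordinate is (-20/19)/(-5/2) = 8/19.
[XWZ] = ½·(0·(-3−(-7)) + (28/19)·(-7−0) + 3·(0−(-3))) = ½·(0 − 196/19 + 9) = -25/38, so the Y-coordinate is 5/19.
[XYW] = ½·(0·(-3−(-3)) + 2·(-3−0) + (28/19)·(0−(-3))) = ½·(0 − 6 + 84/19) = -15/19, so the Z-coordinate is 6/19.
Check: 8/19 + 5/19 + 6/19 = 1.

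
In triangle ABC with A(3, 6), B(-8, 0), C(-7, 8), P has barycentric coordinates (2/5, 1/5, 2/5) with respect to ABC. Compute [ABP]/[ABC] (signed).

2/5

The signed ratio [ABP]/[ABC] equals the barycentric coordinate of P at vertex C, which is 2/5.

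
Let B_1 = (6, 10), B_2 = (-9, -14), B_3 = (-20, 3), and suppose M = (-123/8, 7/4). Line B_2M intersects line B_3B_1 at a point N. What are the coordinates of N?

Barycentric coordinates of M with respect to B_1B_2B_3: (1/8, 1/8, 3/4).
On side B_3B_1 the B_2-coordinate is zero; dropping M's B_2-weight 1/8 and renormalizing the remaining 3/4 : 1/8 gives weights 6/7, 1/7 on B_3, B_1.
N = (6/7)·(-20, 3) + (1/7)·(6, 10) = (-114/7, 4).

(-114/7, 4)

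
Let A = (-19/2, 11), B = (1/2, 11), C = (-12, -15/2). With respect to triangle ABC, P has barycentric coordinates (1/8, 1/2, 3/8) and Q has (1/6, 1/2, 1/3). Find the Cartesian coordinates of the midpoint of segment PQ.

Barycentric coordinates of the midpoint are the average: (7/48, 1/2, 17/48).
Converting: (7/48)·A + (1/2)·B + (17/48)·C = (-517/96, 427/96).

(-517/96, 427/96)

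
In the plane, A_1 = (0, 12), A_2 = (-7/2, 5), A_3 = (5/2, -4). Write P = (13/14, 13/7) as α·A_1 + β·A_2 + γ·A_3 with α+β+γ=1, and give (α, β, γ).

(2/7, 1/7, 4/7)

Signed area of the reference triangle: [A_1A_2A_3] = ½·(0·(5−(-4)) + (-7/2)·(-4−12) + (5/2)·(12−5)) = ½·(0 + 56 + 35/2) = 147/4.
[PA_2A_3] = ½·((13/14)·(5−(-4)) + (-7/2)·(-4−(13/7)) + (5/2)·(13/7−5)) = ½·(117/14 + 41/2 − 55/7) = 21/2, so the A_1-coordinate is (21/2)/(147/4) = 2/7.
[A_1PA_3] = ½·(0·(13/7−(-4)) + (13/14)·(-4−12) + (5/2)·(12−(13/7))) = ½·(0 − 104/7 + 355/14) = 21/4, so the A_2-coordinate is 1/7.
[A_1A_2P] = ½·(0·(5−(13/7)) + (-7/2)·(13/7−12) + (13/14)·(12−5)) = ½·(0 + 71/2 + 13/2) = 21, so the A_3-coordinate is 4/7.
Check: 2/7 + 1/7 + 4/7 = 1.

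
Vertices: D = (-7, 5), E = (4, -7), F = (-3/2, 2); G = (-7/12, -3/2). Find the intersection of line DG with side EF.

Barycentric coordinates of G with respect to DEF: (1/3, 1/2, 1/6).
On side EF the D-coordinate is zero; dropping G's D-weight 1/3 and renormalizing the remaining 1/2 : 1/6 gives weights 3/4, 1/4 on E, F.
H = (3/4)·(4, -7) + (1/4)·(-3/2, 2) = (21/8, -19/4).

(21/8, -19/4)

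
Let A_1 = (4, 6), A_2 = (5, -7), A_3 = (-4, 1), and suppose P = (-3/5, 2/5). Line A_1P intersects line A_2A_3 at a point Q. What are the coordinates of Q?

(-7/4, -1)

Barycentric coordinates of P with respect to A_1A_2A_3: (1/5, 1/5, 3/5).
On side A_2A_3 the A_1-coordinate is zero; dropping P's A_1-weight 1/5 and renormalizing the remaining 1/5 : 3/5 gives weights 1/4, 3/4 on A_2, A_3.
Q = (1/4)·(5, -7) + (3/4)·(-4, 1) = (-7/4, -1).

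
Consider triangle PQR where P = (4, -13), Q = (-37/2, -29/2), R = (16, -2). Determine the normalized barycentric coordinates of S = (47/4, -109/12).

(5/6, -1/6, 1/3)

Signed area of the reference triangle: [PQR] = ½·(4·(-29/2−(-2)) + (-37/2)·(-2−(-13)) + 16·(-13−(-29/2))) = ½·(-50 − 407/2 + 24) = -459/4.
[SQR] = ½·((47/4)·(-29/2−(-2)) + (-37/2)·(-2−(-109/12)) + 16·(-109/12−(-29/2))) = ½·(-1175/8 − 3145/24 + 260/3) = -765/8, so the P-coordinate is (-765/8)/(-459/4) = 5/6.
[PSR] = ½·(4·(-109/12−(-2)) + (47/4)·(-2−(-13)) + 16·(-13−(-109/12))) = ½·(-85/3 + 517/4 − 188/3) = 153/8, so the Q-coordinate is -1/6.
[PQS] = ½·(4·(-29/2−(-109/12)) + (-37/2)·(-109/12−(-13)) + (47/4)·(-13−(-29/2))) = ½·(-65/3 − 1739/24 + 141/8) = -153/4, so the R-coordinate is 1/3.
Check: 5/6 − 1/6 + 1/3 = 1.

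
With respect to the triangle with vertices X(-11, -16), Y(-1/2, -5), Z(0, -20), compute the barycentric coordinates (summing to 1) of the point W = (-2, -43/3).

(1/6, 1/3, 1/2)

Signed area of the reference triangle: [XYZ] = ½·((-11)·(-5−(-20)) + (-1/2)·(-20−(-16)) + 0·(-16−(-5))) = ½·(-165 + 2 + 0) = -163/2.
[WYZ] = ½·((-2)·(-5−(-20)) + (-1/2)·(-20−(-43/3)) + 0·(-43/3−(-5))) = ½·(-30 + 17/6 + 0) = -163/12, so the X-coordinate is (-163/12)/(-163/2) = 1/6.
[XWZ] = ½·((-11)·(-43/3−(-20)) + (-2)·(-20−(-16)) + 0·(-16−(-43/3))) = ½·(-187/3 + 8 + 0) = -163/6, so the Y-coordinate is 1/3.
[XYW] = ½·((-11)·(-5−(-43/3)) + (-1/2)·(-43/3−(-16)) + (-2)·(-16−(-5))) = ½·(-308/3 − 5/6 + 22) = -163/4, so the Z-coordinate is 1/2.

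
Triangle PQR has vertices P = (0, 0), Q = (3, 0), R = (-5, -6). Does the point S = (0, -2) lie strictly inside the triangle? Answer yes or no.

Barycentric coordinates of S: (1/9, 5/9, 1/3).
The three coordinates are positive, positive, positive; a point is interior exactly when all three are positive.

yes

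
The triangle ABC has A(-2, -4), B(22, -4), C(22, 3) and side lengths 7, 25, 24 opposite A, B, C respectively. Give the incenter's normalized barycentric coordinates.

(1/8, 25/56, 3/7)

The incenter has barycentric coordinates proportional to the opposite side lengths: (7 : 25 : 24).
Normalizing by 7+25+24 = 56 gives (1/8, 25/56, 3/7).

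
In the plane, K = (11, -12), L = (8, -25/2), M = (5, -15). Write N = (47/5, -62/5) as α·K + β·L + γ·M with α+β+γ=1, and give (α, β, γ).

(8/15, 2/5, 1/15)

Signed area of the reference triangle: [KLM] = ½·(11·(-25/2−(-15)) + 8·(-15−(-12)) + 5·(-12−(-25/2))) = ½·(55/2 − 24 + 5/2) = 3.
[NLM] = ½·((47/5)·(-25/2−(-15)) + 8·(-15−(-62/5)) + 5·(-62/5−(-25/2))) = ½·(47/2 − 104/5 + 1/2) = 8/5, so the K-coordinate is (8/5)/3 = 8/15.
[KNM] = ½·(11·(-62/5−(-15)) + (47/5)·(-15−(-12)) + 5·(-12−(-62/5))) = ½·(143/5 − 141/5 + 2) = 6/5, so the L-coordinate is 2/5.
[KLN] = ½·(11·(-25/2−(-62/5)) + 8·(-62/5−(-12)) + (47/5)·(-12−(-25/2))) = ½·(-11/10 − 16/5 + 47/10) = 1/5, so the M-coordinate is 1/15.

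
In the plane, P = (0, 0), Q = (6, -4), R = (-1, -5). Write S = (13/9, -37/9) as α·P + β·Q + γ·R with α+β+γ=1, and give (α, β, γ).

(1/9, 1/3, 5/9)

Signed area of the reference triangle: [PQR] = ½·(0·(-4−(-5)) + 6·(-5−0) + (-1)·(0−(-4))) = ½·(0 − 30 − 4) = -17.
[SQR] = ½·((13/9)·(-4−(-5)) + 6·(-5−(-37/9)) + (-1)·(-37/9−(-4))) = ½·(13/9 − 16/3 + 1/9) = -17/9, so the P-coordinate is (-17/9)/(-17) = 1/9.
[PSR] = ½·(0·(-37/9−(-5)) + (13/9)·(-5−0) + (-1)·(0−(-37/9))) = ½·(0 − 65/9 − 37/9) = -17/3, so the Q-coordinate is 1/3.
[PQS] = ½·(0·(-4−(-37/9)) + 6·(-37/9−0) + (13/9)·(0−(-4))) = ½·(0 − 74/3 + 52/9) = -85/9, so the R-coordinate is 5/9.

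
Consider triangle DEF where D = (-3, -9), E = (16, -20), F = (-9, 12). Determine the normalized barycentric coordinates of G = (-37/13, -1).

Signed area of the reference triangle: [DEF] = ½·((-3)·(-20−12) + 16·(12−(-9)) + (-9)·(-9−(-20))) = ½·(96 + 336 − 99) = 333/2.
[GEF] = ½·((-37/13)·(-20−12) + 16·(12−(-1)) + (-9)·(-1−(-20))) = ½·(1184/13 + 208 − 171) = 1665/26, so the D-coordinate is (1665/26)/(333/2) = 5/13.
[DGF] = ½·((-3)·(-1−12) + (-37/13)·(12−(-9)) + (-9)·(-9−(-1))) = ½·(39 − 777/13 + 72) = 333/13, so the E-coordinate is 2/13.
[DEG] = ½·((-3)·(-20−(-1)) + 16·(-1−(-9)) + (-37/13)·(-9−(-20))) = ½·(57 + 128 − 407/13) = 999/13, so the F-coordinate is 6/13.
Check: 5/13 + 2/13 + 6/13 = 1.

(5/13, 2/13, 6/13)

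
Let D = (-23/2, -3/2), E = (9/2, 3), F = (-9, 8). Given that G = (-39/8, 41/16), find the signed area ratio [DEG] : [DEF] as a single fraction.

1/4

[DEF] = ½·((-23/2)·(3−8) + (9/2)·(8−(-3/2)) + (-9)·(-3/2−3)) = ½·(115/2 + 171/4 + 81/2) = 563/8.
[DEG] = ½·((-23/2)·(3−(41/16)) + (9/2)·(41/16−(-3/2)) + (-39/8)·(-3/2−3)) = ½·(-161/32 + 585/32 + 351/16) = 563/32, so the ratio is (563/32)/(563/8) = 1/4.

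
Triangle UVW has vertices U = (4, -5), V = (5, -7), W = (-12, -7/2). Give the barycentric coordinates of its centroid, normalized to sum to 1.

(1/3, 1/3, 1/3)

The centroid is the average of the vertices, so each weight is 1/3.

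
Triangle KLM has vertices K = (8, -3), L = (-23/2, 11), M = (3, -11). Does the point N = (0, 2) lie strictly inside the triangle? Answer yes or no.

Barycentric coordinates of N: (245/452, 89/226, 29/452).
The three coordinates are positive, positive, positive; a point is interior exactly when all three are positive.

yes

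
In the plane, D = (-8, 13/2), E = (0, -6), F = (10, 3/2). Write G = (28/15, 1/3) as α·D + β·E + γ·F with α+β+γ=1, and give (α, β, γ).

(4/15, 1/3, 2/5)

Signed area of the reference triangle: [DEF] = ½·((-8)·(-6−(3/2)) + 0·(3/2−(13/2)) + 10·(13/2−(-6))) = ½·(60 + 0 + 125) = 185/2.
[GEF] = ½·((28/15)·(-6−(3/2)) + 0·(3/2−(1/3)) + 10·(1/3−(-6))) = ½·(-14 + 0 + 190/3) = 74/3, so the D-coordinate is (74/3)/(185/2) = 4/15.
[DGF] = ½·((-8)·(1/3−(3/2)) + (28/15)·(3/2−(13/2)) + 10·(13/2−(1/3))) = ½·(28/3 − 28/3 + 185/3) = 185/6, so the E-coordinate is 1/3.
[DEG] = ½·((-8)·(-6−(1/3)) + 0·(1/3−(13/2)) + (28/15)·(13/2−(-6))) = ½·(152/3 + 0 + 70/3) = 37, so the F-coordinate is 2/5.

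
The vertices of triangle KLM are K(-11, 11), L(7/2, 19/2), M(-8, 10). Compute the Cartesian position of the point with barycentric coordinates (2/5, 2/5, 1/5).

N = (2/5)·K + (2/5)·L + (1/5)·M.
x-coordinate: (2/5)·(-11) + (2/5)·(7/2) + (1/5)·(-8) = -23/5.
y-coordinate: (2/5)·11 + (2/5)·(19/2) + (1/5)·10 = 51/5.

(-23/5, 51/5)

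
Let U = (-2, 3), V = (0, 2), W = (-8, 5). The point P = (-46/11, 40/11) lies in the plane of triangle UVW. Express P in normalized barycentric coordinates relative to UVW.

(3/11, 3/11, 5/11)

Signed area of the reference triangle: [UVW] = ½·((-2)·(2−5) + 0·(5−3) + (-8)·(3−2)) = ½·(6 + 0 − 8) = -1.
[PVW] = ½·((-46/11)·(2−5) + 0·(5−(40/11)) + (-8)·(40/11−2)) = ½·(138/11 + 0 − 144/11) = -3/11, so the U-coordinate is (-3/11)/(-1) = 3/11.
[UPW] = ½·((-2)·(40/11−5) + (-46/11)·(5−3) + (-8)·(3−(40/11))) = ½·(30/11 − 92/11 + 56/11) = -3/11, so the V-coordinate is 3/11.
[UVP] = ½·((-2)·(2−(40/11)) + 0·(40/11−3) + (-46/11)·(3−2)) = ½·(36/11 + 0 − 46/11) = -5/11, so the W-coordinate is 5/11.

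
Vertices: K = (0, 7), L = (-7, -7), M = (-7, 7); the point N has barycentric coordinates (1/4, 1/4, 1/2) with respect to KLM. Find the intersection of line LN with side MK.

(-14/3, 7)

Line LN meets MK where the L-coordinate vanishes; zeroing N's L-weight and renormalizing leaves M, K-weights 1/2 : 1/4 → (2/3, 1/3).
So J = (2/3)·M + (1/3)·K = (-14/3, 7).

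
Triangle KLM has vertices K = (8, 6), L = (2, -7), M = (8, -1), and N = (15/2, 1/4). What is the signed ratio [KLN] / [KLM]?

2/3

[KLM] = ½·(8·(-7−(-1)) + 2·(-1−6) + 8·(6−(-7))) = ½·(-48 − 14 + 104) = 21.
[KLN] = ½·(8·(-7−(1/4)) + 2·(1/4−6) + (15/2)·(6−(-7))) = ½·(-58 − 23/2 + 195/2) = 14, so the ratio is 14/21 = 2/3.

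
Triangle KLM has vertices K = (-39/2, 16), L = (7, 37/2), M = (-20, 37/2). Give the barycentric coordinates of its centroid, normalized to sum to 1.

The centroid is the average of the vertices, so each weight is 1/3.

(1/3, 1/3, 1/3)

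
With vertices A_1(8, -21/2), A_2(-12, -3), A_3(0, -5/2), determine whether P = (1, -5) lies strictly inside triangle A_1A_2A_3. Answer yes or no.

yes

Barycentric coordinates of P: (61/200, 3/25, 23/40).
The three coordinates are positive, positive, positive; a point is interior exactly when all three are positive.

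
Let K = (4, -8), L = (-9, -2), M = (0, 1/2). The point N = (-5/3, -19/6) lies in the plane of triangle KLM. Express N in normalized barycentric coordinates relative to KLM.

Signed area of the reference triangle: [KLM] = ½·(4·(-2−(1/2)) + (-9)·(1/2−(-8)) + 0·(-8−(-2))) = ½·(-10 − 153/2 + 0) = -173/4.
[NLM] = ½·((-5/3)·(-2−(1/2)) + (-9)·(1/2−(-19/6)) + 0·(-19/6−(-2))) = ½·(25/6 − 33 + 0) = -173/12, so the K-coordinate is (-173/12)/(-173/4) = 1/3.
[KNM] = ½·(4·(-19/6−(1/2)) + (-5/3)·(1/2−(-8)) + 0·(-8−(-19/6))) = ½·(-44/3 − 85/6 + 0) = -173/12, so the L-coordinate is 1/3.
[KLN] = ½·(4·(-2−(-19/6)) + (-9)·(-19/6−(-8)) + (-5/3)·(-8−(-2))) = ½·(14/3 − 87/2 + 10) = -173/12, so the M-coordinate is 1/3.
Check: 1/3 + 1/3 + 1/3 = 1.

(1/3, 1/3, 1/3)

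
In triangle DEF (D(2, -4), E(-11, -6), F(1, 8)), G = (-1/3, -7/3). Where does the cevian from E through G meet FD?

Barycentric coordinates of G with respect to DEF: (2/3, 1/6, 1/6).
On side FD the E-coordinate is zero; dropping G's E-weight 1/6 and renormalizing the remaining 1/6 : 2/3 gives weights 1/5, 4/5 on F, D.
H = (1/5)·(1, 8) + (4/5)·(2, -4) = (9/5, -8/5).

(9/5, -8/5)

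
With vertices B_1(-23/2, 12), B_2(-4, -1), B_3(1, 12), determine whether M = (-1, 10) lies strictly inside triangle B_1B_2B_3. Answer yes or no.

yes

Barycentric coordinates of M: (32/325, 2/13, 243/325).
The three coordinates are positive, positive, positive; a point is interior exactly when all three are positive.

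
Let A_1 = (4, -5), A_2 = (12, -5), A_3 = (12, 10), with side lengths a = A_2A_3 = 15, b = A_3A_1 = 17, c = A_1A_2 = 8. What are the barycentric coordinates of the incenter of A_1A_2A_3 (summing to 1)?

(3/8, 17/40, 1/5)

The incenter has barycentric coordinates proportional to the opposite side lengths: (15 : 17 : 8).
Normalizing by 15+17+8 = 40 gives (3/8, 17/40, 1/5).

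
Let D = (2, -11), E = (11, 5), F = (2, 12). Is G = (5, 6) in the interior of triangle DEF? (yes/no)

yes

Barycentric coordinates of G: (11/69, 1/3, 35/69).
The three coordinates are positive, positive, positive; a point is interior exactly when all three are positive.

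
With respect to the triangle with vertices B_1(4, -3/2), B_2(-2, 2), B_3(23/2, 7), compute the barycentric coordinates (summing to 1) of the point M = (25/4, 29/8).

Signed area of the reference triangle: [B_1B_2B_3] = ½·(4·(2−7) + (-2)·(7−(-3/2)) + (23/2)·(-3/2−2)) = ½·(-20 − 17 − 161/4) = -309/8.
[MB_2B_3] = ½·((25/4)·(2−7) + (-2)·(7−(29/8)) + (23/2)·(29/8−2)) = ½·(-125/4 − 27/4 + 299/16) = -309/32, so the B_1-coordinate is (-309/32)/(-309/8) = 1/4.
[B_1MB_3] = ½·(4·(29/8−7) + (25/4)·(7−(-3/2)) + (23/2)·(-3/2−(29/8))) = ½·(-27/2 + 425/8 − 943/16) = -309/32, so the B_2-coordinate is 1/4.
[B_1B_2M] = ½·(4·(2−(29/8)) + (-2)·(29/8−(-3/2)) + (25/4)·(-3/2−2)) = ½·(-13/2 − 41/4 − 175/8) = -309/16, so the B_3-coordinate is 1/2.

(1/4, 1/4, 1/2)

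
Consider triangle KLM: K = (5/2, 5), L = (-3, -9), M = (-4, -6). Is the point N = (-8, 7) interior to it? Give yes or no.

Barycentric coordinates of N: (2/61, -257/61, 316/61).
The three coordinates are positive, negative, positive; a point is interior exactly when all three are positive.

no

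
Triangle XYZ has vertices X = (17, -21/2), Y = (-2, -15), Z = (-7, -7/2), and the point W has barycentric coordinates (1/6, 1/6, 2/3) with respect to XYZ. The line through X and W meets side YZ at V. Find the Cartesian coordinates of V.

(-6, -29/5)

Line XW meets YZ where the X-coordinate vanishes; zeroing W's X-weight and renormalizing leaves Y, Z-weights 1/6 : 2/3 → (1/5, 4/5).
So V = (1/5)·Y + (4/5)·Z = (-6, -29/5).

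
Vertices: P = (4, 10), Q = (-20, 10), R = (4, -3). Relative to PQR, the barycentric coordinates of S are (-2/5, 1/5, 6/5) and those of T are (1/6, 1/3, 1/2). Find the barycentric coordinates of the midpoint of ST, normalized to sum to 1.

Since both coordinate triples sum to 1, the midpoint's barycentrics are the componentwise average.
(-2/5+1/6)/2 = -7/60; similarly 4/15 and 17/20.

(-7/60, 4/15, 17/20)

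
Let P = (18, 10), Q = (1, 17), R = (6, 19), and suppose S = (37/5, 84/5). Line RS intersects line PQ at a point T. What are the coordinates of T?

(19/2, 27/2)

Barycentric coordinates of S with respect to PQR: (1/5, 1/5, 3/5).
On side PQ the R-coordinate is zero; dropping S's R-weight 3/5 and renormalizing the remaining 1/5 : 1/5 gives weights 1/2, 1/2 on P, Q.
T = (1/2)·(18, 10) + (1/2)·(1, 17) = (19/2, 27/2).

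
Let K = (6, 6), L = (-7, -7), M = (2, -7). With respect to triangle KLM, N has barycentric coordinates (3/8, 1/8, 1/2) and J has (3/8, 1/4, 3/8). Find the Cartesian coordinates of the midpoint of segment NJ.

(29/16, -17/8)

Barycentric coordinates of the midpoint are the average: (3/8, 3/16, 7/16).
Converting: (3/8)·K + (3/16)·L + (7/16)·M = (29/16, -17/8).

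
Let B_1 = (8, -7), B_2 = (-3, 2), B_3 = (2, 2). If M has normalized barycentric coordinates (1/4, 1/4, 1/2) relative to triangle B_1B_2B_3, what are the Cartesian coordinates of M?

M = (1/4)·B_1 + (1/4)·B_2 + (1/2)·B_3.
x-coordinate: (1/4)·8 + (1/4)·(-3) + (1/2)·2 = 9/4.
y-coordinate: (1/4)·(-7) + (1/4)·2 + (1/2)·2 = -1/4.

(9/4, -1/4)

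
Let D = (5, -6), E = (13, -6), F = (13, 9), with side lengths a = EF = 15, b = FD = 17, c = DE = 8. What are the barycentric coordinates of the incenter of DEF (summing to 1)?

The incenter has barycentric coordinates proportional to the opposite side lengths: (15 : 17 : 8).
Normalizing by 15+17+8 = 40 gives (3/8, 17/40, 1/5).

(3/8, 17/40, 1/5)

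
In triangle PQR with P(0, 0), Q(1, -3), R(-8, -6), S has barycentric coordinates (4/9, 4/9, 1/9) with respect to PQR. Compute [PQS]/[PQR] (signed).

The signed ratio [PQS]/[PQR] equals the barycentric coordinate of S at vertex R, which is 1/9.

1/9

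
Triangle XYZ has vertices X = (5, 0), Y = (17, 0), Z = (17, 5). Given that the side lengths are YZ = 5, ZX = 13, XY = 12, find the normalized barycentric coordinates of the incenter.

(1/6, 13/30, 2/5)

The incenter has barycentric coordinates proportional to the opposite side lengths: (5 : 13 : 12).
Normalizing by 5+13+12 = 30 gives (1/6, 13/30, 2/5).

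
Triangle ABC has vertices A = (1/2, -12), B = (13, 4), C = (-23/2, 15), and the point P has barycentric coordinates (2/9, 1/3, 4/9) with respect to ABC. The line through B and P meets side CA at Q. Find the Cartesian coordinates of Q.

Line BP meets CA where the B-coordinate vanishes; zeroing P's B-weight and renormalizing leaves C, A-weights 4/9 : 2/9 → (2/3, 1/3).
So Q = (2/3)·C + (1/3)·A = (-15/2, 6).

(-15/2, 6)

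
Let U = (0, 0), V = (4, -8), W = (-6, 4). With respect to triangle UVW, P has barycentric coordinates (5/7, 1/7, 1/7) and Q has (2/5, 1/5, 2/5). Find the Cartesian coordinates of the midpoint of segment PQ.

(-33/35, -2/7)

Barycentric coordinates of the midpoint are the average: (39/70, 6/35, 19/70).
Converting: (39/70)·U + (6/35)·V + (19/70)·W = (-33/35, -2/7).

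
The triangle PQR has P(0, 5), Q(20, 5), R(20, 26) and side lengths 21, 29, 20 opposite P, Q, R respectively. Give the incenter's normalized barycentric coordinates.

The incenter has barycentric coordinates proportional to the opposite side lengths: (21 : 29 : 20).
Normalizing by 21+29+20 = 70 gives (3/10, 29/70, 2/7).

(3/10, 29/70, 2/7)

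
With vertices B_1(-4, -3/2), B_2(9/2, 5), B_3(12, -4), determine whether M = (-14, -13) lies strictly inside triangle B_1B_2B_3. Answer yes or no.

no

Barycentric coordinates of M: (402/167, -836/501, 131/501).
The three coordinates are positive, negative, positive; a point is interior exactly when all three are positive.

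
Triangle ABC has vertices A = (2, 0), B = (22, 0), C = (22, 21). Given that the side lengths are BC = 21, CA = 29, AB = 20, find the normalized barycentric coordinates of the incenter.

The incenter has barycentric coordinates proportional to the opposite side lengths: (21 : 29 : 20).
Normalizing by 21+29+20 = 70 gives (3/10, 29/70, 2/7).

(3/10, 29/70, 2/7)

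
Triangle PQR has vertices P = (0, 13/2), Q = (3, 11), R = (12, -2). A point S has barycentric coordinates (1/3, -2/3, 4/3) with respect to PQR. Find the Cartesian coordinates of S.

S = (1/3)·P + (-2/3)·Q + (4/3)·R.
x-coordinate: (1/3)·0 + (-2/3)·3 + (4/3)·12 = 14.
y-coordinate: (1/3)·(13/2) + (-2/3)·11 + (4/3)·(-2) = -47/6.

(14, -47/6)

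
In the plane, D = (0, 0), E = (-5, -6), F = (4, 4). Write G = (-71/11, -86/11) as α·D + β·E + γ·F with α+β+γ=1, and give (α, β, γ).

(-5/11, 15/11, 1/11)

Signed area of the reference triangle: [DEF] = ½·(0·(-6−4) + (-5)·(4−0) + 4·(0−(-6))) = ½·(0 − 20 + 24) = 2.
[GEF] = ½·((-71/11)·(-6−4) + (-5)·(4−(-86/11)) + 4·(-86/11−(-6))) = ½·(710/11 − 650/11 − 80/11) = -10/11, so the D-coordinate is (-10/11)/2 = -5/11.
[DGF] = ½·(0·(-86/11−4) + (-71/11)·(4−0) + 4·(0−(-86/11))) = ½·(0 − 284/11 + 344/11) = 30/11, so the E-coordinate is 15/11.
[DEG] = ½·(0·(-6−(-86/11)) + (-5)·(-86/11−0) + (-71/11)·(0−(-6))) = ½·(0 + 430/11 − 426/11) = 2/11, so the F-coordinate is 1/11.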